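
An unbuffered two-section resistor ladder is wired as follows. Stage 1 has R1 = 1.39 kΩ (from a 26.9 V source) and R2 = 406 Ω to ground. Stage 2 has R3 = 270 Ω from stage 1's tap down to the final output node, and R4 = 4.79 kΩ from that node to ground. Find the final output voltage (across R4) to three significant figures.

V_out ≈ 5.42 V

Stage 2 presents R3+R4 = 5060 Ω as a load on stage 1's tap.
Stage 1's lower leg becomes R2‖(R3+R4) = 375.8 Ω, so V_mid = 26.9 × 375.8/1766 = 5.725 V.
Stage 2 is itself unloaded: V_out = V_mid × R4/(R3+R4) = 5.725 × 4790/5060 = 5.42 V.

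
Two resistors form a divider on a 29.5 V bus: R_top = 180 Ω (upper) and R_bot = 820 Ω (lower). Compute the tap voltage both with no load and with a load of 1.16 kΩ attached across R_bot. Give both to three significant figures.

Unloaded: 24.2 V; loaded: 21.5 V

Open-circuit: V = 29.5 × 820/(180 + 820) = 24.2 V.
With the load, R_bot becomes R_bot‖R_L = 480.4 Ω, so V = 29.5 × 480.4/660.4 = 21.5 V.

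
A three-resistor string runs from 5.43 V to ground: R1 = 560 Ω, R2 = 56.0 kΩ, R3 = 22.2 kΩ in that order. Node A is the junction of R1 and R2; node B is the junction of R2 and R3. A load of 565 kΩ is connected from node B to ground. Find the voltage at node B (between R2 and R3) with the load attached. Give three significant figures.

V ≈ 1.49 V

At node B, R3 is in parallel with the load: R3‖R_L = 21360 Ω.
Below node A the resistance is R2 + (R3‖R_L) = 77360 Ω, so V_A = 5.43 × 77360/77920 = 5.391 V.
Then V_B = V_A × (R3‖R_L)/(R2 + R3‖R_L) = 5.391 × 21360/77360 = 1.49 V.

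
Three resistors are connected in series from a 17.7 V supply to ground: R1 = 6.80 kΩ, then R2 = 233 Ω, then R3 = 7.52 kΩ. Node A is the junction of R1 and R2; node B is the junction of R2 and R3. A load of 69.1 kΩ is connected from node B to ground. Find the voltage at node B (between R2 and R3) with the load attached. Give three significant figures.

V ≈ 8.69 V

At node B, R3 is in parallel with the load: R3‖R_L = 6782 Ω.
Below node A the resistance is R2 + (R3‖R_L) = 7015 Ω, so V_A = 17.7 × 7015/13810 = 8.988 V.
Then V_B = V_A × (R3‖R_L)/(R2 + R3‖R_L) = 8.988 × 6782/7015 = 8.69 V.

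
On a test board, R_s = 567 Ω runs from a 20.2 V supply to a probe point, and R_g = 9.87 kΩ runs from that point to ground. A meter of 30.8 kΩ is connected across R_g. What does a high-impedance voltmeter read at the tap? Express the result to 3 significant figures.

The load sits in parallel with R_g: R_g‖R_L = (9870 × 30800) / (9870 + 30800) = 7475 Ω.
V_out = 20.2 × 7475 / (567 + 7475) = 20.2 × 7475/8042 = 18.8 V.
(Unloaded it would have been 19.1 V.)

V_out ≈ 18.8 V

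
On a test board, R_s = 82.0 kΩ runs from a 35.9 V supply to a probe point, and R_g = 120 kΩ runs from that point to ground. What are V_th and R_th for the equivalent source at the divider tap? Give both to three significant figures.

V_th is the open-circuit tap voltage: 35.9 × 120/(82.0 + 120) = 21.3 V.
With the supply zeroed, R_s and R_g appear in parallel from the tap: R_th = R_s‖R_g = (82.0 × 120)/202.0 = 48.7 kΩ.

V_th = 21.3 V, R_th = 48.7 kΩ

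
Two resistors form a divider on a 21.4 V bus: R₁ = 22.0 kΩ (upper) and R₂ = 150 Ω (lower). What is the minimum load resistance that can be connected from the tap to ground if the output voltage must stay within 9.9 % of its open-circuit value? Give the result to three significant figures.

Output resistance R_th = R₁‖R₂ = (22000 × 150)/22150 = 149.0 Ω.
The fractional drop is R_th/(R_th + R_L); requiring this ≤ 0.0990 gives R_L ≥ R_th(1/0.0990 − 1) = 149.0 × 9.101 = 1.36 kΩ.

R_L(min) ≈ 1.36 kΩ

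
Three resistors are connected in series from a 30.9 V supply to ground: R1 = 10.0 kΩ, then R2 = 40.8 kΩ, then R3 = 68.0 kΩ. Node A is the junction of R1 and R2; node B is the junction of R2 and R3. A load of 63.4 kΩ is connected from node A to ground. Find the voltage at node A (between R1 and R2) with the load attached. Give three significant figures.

V ≈ 24.7 V

Below node A the series string R2+R3 = 108.8 kΩ sits in parallel with the 63.4 kΩ load: 40.06 kΩ.
V_A = 30.9 × 40.06/(10.0 + 40.06) = 24.7 V.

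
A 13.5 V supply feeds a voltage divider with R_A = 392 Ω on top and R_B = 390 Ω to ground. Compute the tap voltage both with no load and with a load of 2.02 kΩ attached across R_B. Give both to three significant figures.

Unloaded: 6.73 V; loaded: 6.14 V

Open-circuit: V = 13.5 × 390/(392 + 390) = 6.73 V.
With the load, R_B becomes R_B‖R_L = 326.9 Ω, so V = 13.5 × 326.9/718.9 = 6.14 V.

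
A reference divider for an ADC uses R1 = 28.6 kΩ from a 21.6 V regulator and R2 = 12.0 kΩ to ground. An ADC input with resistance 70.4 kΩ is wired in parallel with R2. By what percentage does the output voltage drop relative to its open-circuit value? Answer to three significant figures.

10.7 %

The divider's output (Thévenin) resistance is R1‖R2 = 8.453 kΩ.
Fractional drop under load = R_th/(R_th + R_L) = 8.453 / (8.453 + 70.4) = 0.1072.
So the output falls by 10.7 %.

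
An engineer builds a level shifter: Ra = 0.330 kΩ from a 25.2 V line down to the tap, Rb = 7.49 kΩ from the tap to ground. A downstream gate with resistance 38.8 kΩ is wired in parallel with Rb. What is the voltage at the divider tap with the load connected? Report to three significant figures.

The load sits in parallel with Rb: Rb‖R_L = (7490 × 38800) / (7490 + 38800) = 6278 Ω.
V_out = 25.2 × 6278 / (330 + 6278) = 25.2 × 6278/6608 = 23.9 V.

V_out ≈ 23.9 V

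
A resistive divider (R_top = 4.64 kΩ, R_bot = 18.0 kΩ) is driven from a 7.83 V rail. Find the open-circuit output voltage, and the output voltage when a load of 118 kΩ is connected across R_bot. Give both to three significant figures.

Open-circuit: V = 7.83 × 18.0/(4.64 + 18.0) = 6.23 V.
With the load, R_bot becomes R_bot‖R_L = 15.62 kΩ, so V = 7.83 × 15.62/20.26 = 6.04 V.

Unloaded: 6.23 V; loaded: 6.04 V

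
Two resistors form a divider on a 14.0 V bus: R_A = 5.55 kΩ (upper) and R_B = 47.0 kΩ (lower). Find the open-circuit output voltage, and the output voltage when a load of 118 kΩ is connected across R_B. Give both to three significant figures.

Open-circuit: V = 14.0 × 47.0/(5.55 + 47.0) = 12.5 V.
With the load, R_B becomes R_B‖R_L = 33.61 kΩ, so V = 14.0 × 33.61/39.16 = 12.0 V.

Unloaded: 12.5 V; loaded: 12.0 V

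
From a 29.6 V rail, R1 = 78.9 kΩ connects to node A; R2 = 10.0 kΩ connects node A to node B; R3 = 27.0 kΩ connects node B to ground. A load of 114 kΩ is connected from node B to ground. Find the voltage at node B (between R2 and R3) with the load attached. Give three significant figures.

At node B, R3 is in parallel with the load: R3‖R_L = 21.83 kΩ.
Below node A the resistance is R2 + (R3‖R_L) = 31.83 kΩ, so V_A = 29.6 × 31.83/110.7 = 8.509 V.
Then V_B = V_A × (R3‖R_L)/(R2 + R3‖R_L) = 8.509 × 21.83/31.83 = 5.84 V.

V ≈ 5.84 V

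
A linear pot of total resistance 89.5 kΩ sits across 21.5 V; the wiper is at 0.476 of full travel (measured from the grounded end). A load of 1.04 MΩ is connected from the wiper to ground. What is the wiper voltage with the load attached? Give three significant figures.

V ≈ 10.0 V

The wiper splits the pot into (1−α)R = 46.90 kΩ above and αR = 42.60 kΩ below.
Lower section ‖ load = 40.93 kΩ.
V_wiper = 21.5 × 40.93/(46.90 + 40.93) = 10.0 V.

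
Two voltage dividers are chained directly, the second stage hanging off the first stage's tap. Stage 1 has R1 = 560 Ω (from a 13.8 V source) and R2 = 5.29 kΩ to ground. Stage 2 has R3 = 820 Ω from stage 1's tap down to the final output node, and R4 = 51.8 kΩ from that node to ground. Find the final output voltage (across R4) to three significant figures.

V_out ≈ 12.2 V

Stage 2 presents R3+R4 = 52620 Ω as a load on stage 1's tap.
Stage 1's lower leg becomes R2‖(R3+R4) = 4807 Ω, so V_mid = 13.8 × 4807/5367 = 12.36 V.
Stage 2 is itself unloaded: V_out = V_mid × R4/(R3+R4) = 12.36 × 51800/52620 = 12.2 V.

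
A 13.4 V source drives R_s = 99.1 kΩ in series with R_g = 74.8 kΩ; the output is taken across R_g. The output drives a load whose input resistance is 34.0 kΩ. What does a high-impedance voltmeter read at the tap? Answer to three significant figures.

The load sits in parallel with R_g: R_g‖R_L = (74.8 × 34.0) / (74.8 + 34.0) = 23.38 kΩ.
V_out = 13.4 × 23.38 / (99.1 + 23.38) = 13.4 × 23.38/122.5 = 2.56 V.

V_out ≈ 2.56 V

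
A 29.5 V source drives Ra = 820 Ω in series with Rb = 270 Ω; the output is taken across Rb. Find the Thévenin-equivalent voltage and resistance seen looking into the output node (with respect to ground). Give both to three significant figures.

V_th is the open-circuit tap voltage: 29.5 × 270/(820 + 270) = 7.31 V.
With the supply zeroed, Ra and Rb appear in parallel from the tap: R_th = Ra‖Rb = (820 × 270)/1090 = 203 Ω.

V_th = 7.31 V, R_th = 203 Ω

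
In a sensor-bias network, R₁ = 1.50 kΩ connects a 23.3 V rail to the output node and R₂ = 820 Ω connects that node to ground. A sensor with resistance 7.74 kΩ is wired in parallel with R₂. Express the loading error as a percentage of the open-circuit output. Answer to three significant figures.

6.41 %

The divider's output (Thévenin) resistance is R₁‖R₂ = 530.2 Ω.
Fractional drop under load = R_th/(R_th + R_L) = 530.2 / (530.2 + 7740) = 0.06411.
So the output falls by 6.41 %.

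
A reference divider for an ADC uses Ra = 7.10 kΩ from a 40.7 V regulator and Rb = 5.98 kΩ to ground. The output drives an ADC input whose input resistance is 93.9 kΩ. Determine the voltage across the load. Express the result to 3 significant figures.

The load sits in parallel with Rb: Rb‖R_L = (5.98 × 93.9) / (5.98 + 93.9) = 5.622 kΩ.
V_out = 40.7 × 5.622 / (7.10 + 5.622) = 40.7 × 5.622/12.72 = 18.0 V.

V_out ≈ 18.0 V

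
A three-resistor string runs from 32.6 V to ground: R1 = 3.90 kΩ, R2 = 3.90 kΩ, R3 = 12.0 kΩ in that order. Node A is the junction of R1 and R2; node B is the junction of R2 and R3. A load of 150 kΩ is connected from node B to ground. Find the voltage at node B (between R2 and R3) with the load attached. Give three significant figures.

At node B, R3 is in parallel with the load: R3‖R_L = 11.11 kΩ.
Below node A the resistance is R2 + (R3‖R_L) = 15.01 kΩ, so V_A = 32.6 × 15.01/18.91 = 25.88 V.
Then V_B = V_A × (R3‖R_L)/(R2 + R3‖R_L) = 25.88 × 11.11/15.01 = 19.2 V.

V ≈ 19.2 V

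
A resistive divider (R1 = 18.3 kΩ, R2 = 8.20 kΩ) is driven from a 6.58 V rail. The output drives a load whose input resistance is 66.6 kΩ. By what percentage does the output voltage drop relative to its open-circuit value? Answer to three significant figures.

The divider's output (Thévenin) resistance is R1‖R2 = 5.663 kΩ.
Fractional drop under load = R_th/(R_th + R_L) = 5.663 / (5.663 + 66.6) = 0.07836.
So the output falls by 7.84 %.

7.84 %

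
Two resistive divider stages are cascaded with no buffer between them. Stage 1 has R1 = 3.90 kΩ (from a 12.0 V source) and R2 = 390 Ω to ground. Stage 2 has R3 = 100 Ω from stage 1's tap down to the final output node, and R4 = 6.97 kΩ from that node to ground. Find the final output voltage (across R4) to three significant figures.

Stage 2 presents R3+R4 = 7070 Ω as a load on stage 1's tap.
Stage 1's lower leg becomes R2‖(R3+R4) = 369.6 Ω, so V_mid = 12.0 × 369.6/4270 = 1.039 V.
Stage 2 is itself unloaded: V_out = V_mid × R4/(R3+R4) = 1.039 × 6970/7070 = 1.02 V.

V_out ≈ 1.02 V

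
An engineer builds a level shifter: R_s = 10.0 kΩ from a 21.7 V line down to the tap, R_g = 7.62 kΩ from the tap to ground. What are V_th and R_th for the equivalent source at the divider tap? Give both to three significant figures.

V_th is the open-circuit tap voltage: 21.7 × 7.62/(10.0 + 7.62) = 9.38 V.
With the supply zeroed, R_s and R_g appear in parallel from the tap: R_th = R_s‖R_g = (10.0 × 7.62)/17.62 = 4.32 kΩ.

V_th = 9.38 V, R_th = 4.32 kΩ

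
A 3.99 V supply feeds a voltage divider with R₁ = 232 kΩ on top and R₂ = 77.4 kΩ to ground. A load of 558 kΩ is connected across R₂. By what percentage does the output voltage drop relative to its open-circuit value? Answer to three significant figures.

9.42 %

The divider's output (Thévenin) resistance is R₁‖R₂ = 58.04 kΩ.
Fractional drop under load = R_th/(R_th + R_L) = 58.04 / (58.04 + 558) = 0.09421.
So the output falls by 9.42 %.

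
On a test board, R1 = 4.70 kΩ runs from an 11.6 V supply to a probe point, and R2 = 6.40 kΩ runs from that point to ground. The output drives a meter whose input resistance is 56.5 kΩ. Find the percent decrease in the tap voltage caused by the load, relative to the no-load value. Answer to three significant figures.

The divider's output (Thévenin) resistance is R1‖R2 = 2.710 kΩ.
Fractional drop under load = R_th/(R_th + R_L) = 2.710 / (2.710 + 56.5) = 0.04577.
So the output falls by 4.58 %.

4.58 %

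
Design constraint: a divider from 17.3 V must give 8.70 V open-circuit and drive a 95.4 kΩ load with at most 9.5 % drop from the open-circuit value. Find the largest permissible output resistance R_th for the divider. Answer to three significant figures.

Loading drop = R_th/(R_th + R_L) ≤ 0.0950, so R_th ≤ R_L · ε/(1−ε) = 95.4 kΩ × 0.0950/0.9050 = 10.0 kΩ.

R_th ≤ 10.0 kΩ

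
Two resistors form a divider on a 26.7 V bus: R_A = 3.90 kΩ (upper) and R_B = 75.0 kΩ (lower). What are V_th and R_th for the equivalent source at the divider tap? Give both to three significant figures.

V_th = 25.4 V, R_th = 3.71 kΩ

V_th is the open-circuit tap voltage: 26.7 × 75.0/(3.90 + 75.0) = 25.4 V.
With the supply zeroed, R_A and R_B appear in parallel from the tap: R_th = R_A‖R_B = (3.90 × 75.0)/78.90 = 3.71 kΩ.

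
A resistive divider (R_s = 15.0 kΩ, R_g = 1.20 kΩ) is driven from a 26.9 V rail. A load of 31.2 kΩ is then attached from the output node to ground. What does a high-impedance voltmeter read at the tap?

V_out ≈ 1.92 V

The load sits in parallel with R_g: R_g‖R_L = (1.20 × 31.2) / (1.20 + 31.2) = 1.156 kΩ.
V_out = 26.9 × 1.156 / (15.0 + 1.156) = 26.9 × 1.156/16.16 = 1.92 V.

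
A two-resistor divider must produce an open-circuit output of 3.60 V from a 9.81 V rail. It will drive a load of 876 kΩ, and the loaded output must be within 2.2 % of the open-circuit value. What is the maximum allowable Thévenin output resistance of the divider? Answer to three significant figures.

R_th ≤ 19.7 kΩ

Loading drop = R_th/(R_th + R_L) ≤ 0.0220, so R_th ≤ R_L · ε/(1−ε) = 876 kΩ × 0.0220/0.9780 = 19.7 kΩ.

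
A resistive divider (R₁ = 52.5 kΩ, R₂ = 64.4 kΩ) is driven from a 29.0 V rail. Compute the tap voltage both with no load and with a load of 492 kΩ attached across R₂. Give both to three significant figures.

Unloaded: 16.0 V; loaded: 15.1 V

Open-circuit: V = 29.0 × 64.4/(52.5 + 64.4) = 16.0 V.
With the load, R₂ becomes R₂‖R_L = 56.95 kΩ, so V = 29.0 × 56.95/109.4 = 15.1 V.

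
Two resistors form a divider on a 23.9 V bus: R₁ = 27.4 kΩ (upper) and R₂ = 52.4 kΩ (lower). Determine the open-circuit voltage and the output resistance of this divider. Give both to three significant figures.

V_th is the open-circuit tap voltage: 23.9 × 52.4/(27.4 + 52.4) = 15.7 V.
With the supply zeroed, R₁ and R₂ appear in parallel from the tap: R_th = R₁‖R₂ = (27.4 × 52.4)/79.80 = 18.0 kΩ.

V_th = 15.7 V, R_th = 18.0 kΩ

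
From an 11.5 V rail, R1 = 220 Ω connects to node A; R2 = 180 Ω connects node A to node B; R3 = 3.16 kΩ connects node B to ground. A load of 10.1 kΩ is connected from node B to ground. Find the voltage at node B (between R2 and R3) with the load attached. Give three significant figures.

At node B, R3 is in parallel with the load: R3‖R_L = 2407 Ω.
Below node A the resistance is R2 + (R3‖R_L) = 2587 Ω, so V_A = 11.5 × 2587/2807 = 10.60 V.
Then V_B = V_A × (R3‖R_L)/(R2 + R3‖R_L) = 10.60 × 2407/2587 = 9.86 V.

V ≈ 9.86 V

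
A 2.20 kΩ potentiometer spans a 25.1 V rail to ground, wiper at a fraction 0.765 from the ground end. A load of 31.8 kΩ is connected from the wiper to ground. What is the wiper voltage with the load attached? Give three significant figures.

V ≈ 19.0 V

The wiper splits the pot into (1−α)R = 517.0 Ω above and αR = 1683 Ω below.
Lower section ‖ load = 1598 Ω.
V_wiper = 25.1 × 1598/(517.0 + 1598) = 19.0 V.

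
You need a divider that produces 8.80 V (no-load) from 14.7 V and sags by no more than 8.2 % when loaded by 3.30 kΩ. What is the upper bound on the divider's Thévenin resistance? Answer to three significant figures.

R_th ≤ 295 Ω

Loading drop = R_th/(R_th + R_L) ≤ 0.0820, so R_th ≤ R_L · ε/(1−ε) = 3.30 kΩ × 0.0820/0.9180 = 295 Ω.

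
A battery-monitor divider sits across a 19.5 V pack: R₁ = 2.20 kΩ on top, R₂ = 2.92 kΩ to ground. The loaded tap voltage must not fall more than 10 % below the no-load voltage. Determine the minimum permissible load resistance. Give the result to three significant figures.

R_L(min) ≈ 11.3 kΩ

Output resistance R_th = R₁‖R₂ = (2.20 × 2.92)/5.120 = 1.255 kΩ.
The fractional drop is R_th/(R_th + R_L); requiring this ≤ 0.100 gives R_L ≥ R_th(1/0.100 − 1) = 1.255 × 9.000 = 11.3 kΩ.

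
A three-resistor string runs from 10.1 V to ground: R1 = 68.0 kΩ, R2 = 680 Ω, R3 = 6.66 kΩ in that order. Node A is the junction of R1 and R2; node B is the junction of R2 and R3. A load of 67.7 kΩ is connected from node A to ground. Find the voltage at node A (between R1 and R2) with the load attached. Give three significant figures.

V ≈ 0.896 V

Below node A the series string R2+R3 = 7340 Ω sits in parallel with the 67700 Ω load: 6622 Ω.
V_A = 10.1 × 6622/(68000 + 6622) = 0.896 V.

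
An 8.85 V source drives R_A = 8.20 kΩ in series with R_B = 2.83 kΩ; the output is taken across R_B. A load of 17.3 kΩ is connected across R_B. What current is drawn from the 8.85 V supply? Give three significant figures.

I ≈ 0.832 mA

R_B‖R_L = 2.432 kΩ, so the source sees R_A + R_B‖R_L = 10.63 kΩ.
I = 8.85 V / 10.63 kΩ = 0.832 mA.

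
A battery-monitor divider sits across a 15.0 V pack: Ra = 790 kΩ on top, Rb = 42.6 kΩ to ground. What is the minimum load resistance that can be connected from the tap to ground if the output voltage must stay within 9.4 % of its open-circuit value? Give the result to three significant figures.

R_L(min) ≈ 390 kΩ

Output resistance R_th = Ra‖Rb = (790 × 42.6)/832.6 = 40.42 kΩ.
The fractional drop is R_th/(R_th + R_L); requiring this ≤ 0.0940 gives R_L ≥ R_th(1/0.0940 − 1) = 40.42 × 9.638 = 390 kΩ.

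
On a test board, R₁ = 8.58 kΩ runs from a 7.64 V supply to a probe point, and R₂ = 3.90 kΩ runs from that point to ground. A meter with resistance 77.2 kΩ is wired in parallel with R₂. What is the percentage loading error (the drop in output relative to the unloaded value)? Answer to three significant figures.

3.36 %

The divider's output (Thévenin) resistance is R₁‖R₂ = 2.681 kΩ.
Fractional drop under load = R_th/(R_th + R_L) = 2.681 / (2.681 + 77.2) = 0.03357.
So the output falls by 3.36 %.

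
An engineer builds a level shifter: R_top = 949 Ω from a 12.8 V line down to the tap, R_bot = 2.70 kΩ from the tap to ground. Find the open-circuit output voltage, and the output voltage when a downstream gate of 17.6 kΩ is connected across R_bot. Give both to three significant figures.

Unloaded: 9.47 V; loaded: 9.11 V

Open-circuit: V = 12.8 × 2700/(949 + 2700) = 9.47 V.
With the load, R_bot becomes R_bot‖R_L = 2341 Ω, so V = 12.8 × 2341/3290 = 9.11 V.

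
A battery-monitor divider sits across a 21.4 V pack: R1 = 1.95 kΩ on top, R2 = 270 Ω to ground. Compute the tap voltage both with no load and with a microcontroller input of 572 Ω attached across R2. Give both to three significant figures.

Unloaded: 2.60 V; loaded: 1.84 V

Open-circuit: V = 21.4 × 270/(1950 + 270) = 2.60 V.
With the load, R2 becomes R2‖R_L = 183.4 Ω, so V = 21.4 × 183.4/2133 = 1.84 V.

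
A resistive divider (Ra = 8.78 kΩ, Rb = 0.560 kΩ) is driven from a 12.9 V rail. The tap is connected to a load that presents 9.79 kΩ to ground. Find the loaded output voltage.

V_out ≈ 0.734 V

The load sits in parallel with Rb: Rb‖R_L = (560 × 9790) / (560 + 9790) = 529.7 Ω.
V_out = 12.9 × 529.7 / (8780 + 529.7) = 12.9 × 529.7/9310 = 0.734 V.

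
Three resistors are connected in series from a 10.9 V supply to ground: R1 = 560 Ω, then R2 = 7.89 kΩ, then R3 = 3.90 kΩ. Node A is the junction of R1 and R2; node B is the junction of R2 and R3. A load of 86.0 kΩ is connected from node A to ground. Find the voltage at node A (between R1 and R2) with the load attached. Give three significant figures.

Below node A the series string R2+R3 = 11790 Ω sits in parallel with the 86000 Ω load: 10370 Ω.
V_A = 10.9 × 10370/(560 + 10370) = 10.3 V.

V ≈ 10.3 V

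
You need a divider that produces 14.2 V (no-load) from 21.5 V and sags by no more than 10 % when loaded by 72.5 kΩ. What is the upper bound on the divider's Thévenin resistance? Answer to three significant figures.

Loading drop = R_th/(R_th + R_L) ≤ 0.100, so R_th ≤ R_L · ε/(1−ε) = 72.5 kΩ × 0.100/0.9000 = 8.06 kΩ.
(Any R1, R2 with R2/(R1+R2) = 0.660 and R1‖R2 ≤ 8.06 kΩ will meet the spec.)

R_th ≤ 8.06 kΩ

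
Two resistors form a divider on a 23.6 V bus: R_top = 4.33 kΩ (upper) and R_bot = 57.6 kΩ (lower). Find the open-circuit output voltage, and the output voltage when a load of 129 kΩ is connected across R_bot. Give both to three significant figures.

Unloaded: 21.9 V; loaded: 21.3 V

Open-circuit: V = 23.6 × 57.6/(4.33 + 57.6) = 21.9 V.
With the load, R_bot becomes R_bot‖R_L = 39.82 kΩ, so V = 23.6 × 39.82/44.15 = 21.3 V.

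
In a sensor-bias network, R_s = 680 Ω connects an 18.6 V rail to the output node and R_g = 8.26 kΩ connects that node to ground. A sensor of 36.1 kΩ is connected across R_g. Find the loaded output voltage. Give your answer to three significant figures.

The load sits in parallel with R_g: R_g‖R_L = (8260 × 36100) / (8260 + 36100) = 6722 Ω.
V_out = 18.6 × 6722 / (680 + 6722) = 18.6 × 6722/7402 = 16.9 V.

V_out ≈ 16.9 V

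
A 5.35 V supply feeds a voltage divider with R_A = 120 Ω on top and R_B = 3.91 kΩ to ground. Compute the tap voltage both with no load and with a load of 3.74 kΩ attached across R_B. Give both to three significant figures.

Unloaded: 5.19 V; loaded: 5.03 V

Open-circuit: V = 5.35 × 3910/(120 + 3910) = 5.19 V.
With the load, R_B becomes R_B‖R_L = 1912 Ω, so V = 5.35 × 1912/2032 = 5.03 V.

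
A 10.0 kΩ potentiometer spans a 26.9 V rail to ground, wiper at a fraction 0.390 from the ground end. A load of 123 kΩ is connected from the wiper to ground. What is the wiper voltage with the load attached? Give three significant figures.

V ≈ 10.3 V

The wiper splits the pot into (1−α)R = 6.100 kΩ above and αR = 3.900 kΩ below.
Lower section ‖ load = 3.780 kΩ.
V_wiper = 26.9 × 3.780/(6.100 + 3.780) = 10.3 V.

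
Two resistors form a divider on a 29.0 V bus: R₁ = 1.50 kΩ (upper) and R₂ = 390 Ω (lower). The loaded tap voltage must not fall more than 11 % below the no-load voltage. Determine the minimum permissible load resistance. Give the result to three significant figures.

Output resistance R_th = R₁‖R₂ = (1500 × 390)/1890 = 309.5 Ω.
The fractional drop is R_th/(R_th + R_L); requiring this ≤ 0.110 gives R_L ≥ R_th(1/0.110 − 1) = 309.5 × 8.091 = 2.50 kΩ.

R_L(min) ≈ 2.50 kΩ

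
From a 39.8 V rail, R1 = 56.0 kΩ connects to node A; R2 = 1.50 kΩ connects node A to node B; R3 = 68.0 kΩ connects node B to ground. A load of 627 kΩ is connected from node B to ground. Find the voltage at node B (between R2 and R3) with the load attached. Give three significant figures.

V ≈ 20.5 V

At node B, R3 is in parallel with the load: R3‖R_L = 61.35 kΩ.
Below node A the resistance is R2 + (R3‖R_L) = 62.85 kΩ, so V_A = 39.8 × 62.85/118.8 = 21.05 V.
Then V_B = V_A × (R3‖R_L)/(R2 + R3‖R_L) = 21.05 × 61.35/62.85 = 20.5 V.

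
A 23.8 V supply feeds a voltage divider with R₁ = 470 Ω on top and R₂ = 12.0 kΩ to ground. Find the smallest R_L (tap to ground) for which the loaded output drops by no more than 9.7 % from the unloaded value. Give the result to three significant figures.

Output resistance R_th = R₁‖R₂ = (470 × 12000)/12470 = 452.3 Ω.
The fractional drop is R_th/(R_th + R_L); requiring this ≤ 0.0970 gives R_L ≥ R_th(1/0.0970 − 1) = 452.3 × 9.309 = 4.21 kΩ.

R_L(min) ≈ 4.21 kΩ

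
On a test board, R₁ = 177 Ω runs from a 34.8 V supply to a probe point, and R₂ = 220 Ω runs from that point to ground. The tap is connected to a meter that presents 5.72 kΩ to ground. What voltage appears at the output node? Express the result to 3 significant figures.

The load sits in parallel with R₂: R₂‖R_L = (220 × 5720) / (220 + 5720) = 211.9 Ω.
V_out = 34.8 × 211.9 / (177 + 211.9) = 34.8 × 211.9/388.9 = 19.0 V.

V_out ≈ 19.0 V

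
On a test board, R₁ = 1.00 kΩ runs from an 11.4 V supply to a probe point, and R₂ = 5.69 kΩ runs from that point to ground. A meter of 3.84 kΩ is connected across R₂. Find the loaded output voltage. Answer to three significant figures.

The load sits in parallel with R₂: R₂‖R_L = (5.69 × 3.84) / (5.69 + 3.84) = 2.293 kΩ.
V_out = 11.4 × 2.293 / (1.00 + 2.293) = 11.4 × 2.293/3.293 = 7.94 V.
(Unloaded it would have been 9.70 V.)

V_out ≈ 7.94 V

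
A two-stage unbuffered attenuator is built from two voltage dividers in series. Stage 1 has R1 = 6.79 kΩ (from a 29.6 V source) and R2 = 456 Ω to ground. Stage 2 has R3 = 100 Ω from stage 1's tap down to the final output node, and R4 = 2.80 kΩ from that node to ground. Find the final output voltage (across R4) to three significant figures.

Stage 2 presents R3+R4 = 2900 Ω as a load on stage 1's tap.
Stage 1's lower leg becomes R2‖(R3+R4) = 394.0 Ω, so V_mid = 29.6 × 394.0/7184 = 1.624 V.
Stage 2 is itself unloaded: V_out = V_mid × R4/(R3+R4) = 1.624 × 2800/2900 = 1.57 V.

V_out ≈ 1.57 V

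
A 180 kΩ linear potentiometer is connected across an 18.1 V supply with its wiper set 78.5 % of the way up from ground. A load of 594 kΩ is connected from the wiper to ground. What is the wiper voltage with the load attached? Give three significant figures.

The wiper splits the pot into (1−α)R = 38.70 kΩ above and αR = 141.3 kΩ below.
Lower section ‖ load = 114.1 kΩ.
V_wiper = 18.1 × 114.1/(38.70 + 114.1) = 13.5 V.

V ≈ 13.5 V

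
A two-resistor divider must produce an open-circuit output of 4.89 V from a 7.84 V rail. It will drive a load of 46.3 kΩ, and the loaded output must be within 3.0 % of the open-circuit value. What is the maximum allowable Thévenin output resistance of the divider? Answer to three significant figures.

Loading drop = R_th/(R_th + R_L) ≤ 0.0300, so R_th ≤ R_L · ε/(1−ε) = 46.3 kΩ × 0.0300/0.9700 = 1.43 kΩ.

R_th ≤ 1.43 kΩ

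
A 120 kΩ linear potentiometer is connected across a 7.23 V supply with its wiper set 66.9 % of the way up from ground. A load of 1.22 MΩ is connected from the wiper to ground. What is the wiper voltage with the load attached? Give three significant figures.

The wiper splits the pot into (1−α)R = 39.72 kΩ above and αR = 80.28 kΩ below.
Lower section ‖ load = 75.32 kΩ.
V_wiper = 7.23 × 75.32/(39.72 + 75.32) = 4.73 V.

V ≈ 4.73 V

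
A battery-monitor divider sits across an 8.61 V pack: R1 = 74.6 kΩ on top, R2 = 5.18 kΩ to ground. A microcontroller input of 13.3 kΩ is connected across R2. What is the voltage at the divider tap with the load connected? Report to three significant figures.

The load sits in parallel with R2: R2‖R_L = (5.18 × 13.3) / (5.18 + 13.3) = 3.728 kΩ.
V_out = 8.61 × 3.728 / (74.6 + 3.728) = 8.61 × 3.728/78.33 = 0.410 V.

V_out ≈ 0.410 V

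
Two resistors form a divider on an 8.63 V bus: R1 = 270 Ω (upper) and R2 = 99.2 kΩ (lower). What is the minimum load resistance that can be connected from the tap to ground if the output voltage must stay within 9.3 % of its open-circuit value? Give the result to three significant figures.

Output resistance R_th = R1‖R2 = (270 × 99200)/99470 = 269.3 Ω.
The fractional drop is R_th/(R_th + R_L); requiring this ≤ 0.0930 gives R_L ≥ R_th(1/0.0930 − 1) = 269.3 × 9.753 = 2.63 kΩ.

R_L(min) ≈ 2.63 kΩ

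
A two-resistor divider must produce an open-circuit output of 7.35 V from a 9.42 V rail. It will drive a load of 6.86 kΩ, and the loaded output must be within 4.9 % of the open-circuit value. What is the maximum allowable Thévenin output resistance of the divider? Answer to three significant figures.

Loading drop = R_th/(R_th + R_L) ≤ 0.0490, so R_th ≤ R_L · ε/(1−ε) = 6.86 kΩ × 0.0490/0.9510 = 353 Ω.
(Any R1, R2 with R2/(R1+R2) = 0.780 and R1‖R2 ≤ 353 Ω will meet the spec.)

R_th ≤ 353 Ω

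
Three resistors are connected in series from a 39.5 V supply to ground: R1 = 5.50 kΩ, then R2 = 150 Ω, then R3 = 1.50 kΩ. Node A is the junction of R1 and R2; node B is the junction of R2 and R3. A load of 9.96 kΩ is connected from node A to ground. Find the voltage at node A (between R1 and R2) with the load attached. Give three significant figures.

V ≈ 8.09 V

Below node A the series string R2+R3 = 1650 Ω sits in parallel with the 9960 Ω load: 1416 Ω.
V_A = 39.5 × 1416/(5500 + 1416) = 8.09 V.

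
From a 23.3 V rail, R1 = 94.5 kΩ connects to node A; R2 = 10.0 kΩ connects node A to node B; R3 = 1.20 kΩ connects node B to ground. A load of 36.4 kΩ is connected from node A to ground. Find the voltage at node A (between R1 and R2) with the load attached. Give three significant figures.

V ≈ 1.94 V

Below node A the series string R2+R3 = 11.20 kΩ sits in parallel with the 36.4 kΩ load: 8.565 kΩ.
V_A = 23.3 × 8.565/(94.5 + 8.565) = 1.94 V.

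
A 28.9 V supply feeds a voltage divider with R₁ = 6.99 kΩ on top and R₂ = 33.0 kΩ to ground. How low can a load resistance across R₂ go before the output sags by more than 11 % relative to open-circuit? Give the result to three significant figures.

Output resistance R_th = R₁‖R₂ = (6.99 × 33.0)/39.99 = 5.768 kΩ.
The fractional drop is R_th/(R_th + R_L); requiring this ≤ 0.110 gives R_L ≥ R_th(1/0.110 − 1) = 5.768 × 8.091 = 46.7 kΩ.

R_L(min) ≈ 46.7 kΩ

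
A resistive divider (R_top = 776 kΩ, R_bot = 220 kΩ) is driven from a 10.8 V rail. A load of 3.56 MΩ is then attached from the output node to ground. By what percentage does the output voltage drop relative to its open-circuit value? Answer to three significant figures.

4.59 %

The divider's output (Thévenin) resistance is R_top‖R_bot = 171.4 kΩ.
Fractional drop under load = R_th/(R_th + R_L) = 171.4 / (171.4 + 3560) = 0.04594.
So the output falls by 4.59 %.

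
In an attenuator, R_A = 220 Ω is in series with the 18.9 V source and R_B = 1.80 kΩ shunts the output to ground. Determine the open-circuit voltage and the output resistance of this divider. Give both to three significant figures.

V_th is the open-circuit tap voltage: 18.9 × 1800/(220 + 1800) = 16.8 V.
With the supply zeroed, R_A and R_B appear in parallel from the tap: R_th = R_A‖R_B = (220 × 1800)/2020 = 196 Ω.

V_th = 16.8 V, R_th = 196 Ω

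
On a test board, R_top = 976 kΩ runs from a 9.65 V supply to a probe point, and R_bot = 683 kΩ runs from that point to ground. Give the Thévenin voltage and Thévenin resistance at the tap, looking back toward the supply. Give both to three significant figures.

V_th = 3.97 V, R_th = 402 kΩ

V_th is the open-circuit tap voltage: 9.65 × 683/(976 + 683) = 3.97 V.
With the supply zeroed, R_top and R_bot appear in parallel from the tap: R_th = R_top‖R_bot = (976 × 683)/1659 = 402 kΩ.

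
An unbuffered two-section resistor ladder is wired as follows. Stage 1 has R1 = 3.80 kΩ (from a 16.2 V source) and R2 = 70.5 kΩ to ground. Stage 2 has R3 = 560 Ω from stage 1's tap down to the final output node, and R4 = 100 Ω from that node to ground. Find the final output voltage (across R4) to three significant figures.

V_out ≈ 0.360 V

Stage 2 presents R3+R4 = 660.0 Ω as a load on stage 1's tap.
Stage 1's lower leg becomes R2‖(R3+R4) = 653.9 Ω, so V_mid = 16.2 × 653.9/4454 = 2.378 V.
Stage 2 is itself unloaded: V_out = V_mid × R4/(R3+R4) = 2.378 × 100/660.0 = 0.360 V.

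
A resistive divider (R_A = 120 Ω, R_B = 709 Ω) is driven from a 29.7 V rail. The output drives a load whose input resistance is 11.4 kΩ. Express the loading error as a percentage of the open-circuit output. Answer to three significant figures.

0.892 %

The divider's output (Thévenin) resistance is R_A‖R_B = 102.6 Ω.
Fractional drop under load = R_th/(R_th + R_L) = 102.6 / (102.6 + 11400) = 0.008922.
So the output falls by 0.892 %.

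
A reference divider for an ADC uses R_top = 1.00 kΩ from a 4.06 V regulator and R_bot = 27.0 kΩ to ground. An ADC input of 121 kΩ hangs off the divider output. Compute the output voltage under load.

V_out ≈ 3.88 V

The load sits in parallel with R_bot: R_bot‖R_L = (27.0 × 121) / (27.0 + 121) = 22.07 kΩ.
V_out = 4.06 × 22.07 / (1.00 + 22.07) = 4.06 × 22.07/23.07 = 3.88 V.
(Unloaded it would have been 3.91 V.)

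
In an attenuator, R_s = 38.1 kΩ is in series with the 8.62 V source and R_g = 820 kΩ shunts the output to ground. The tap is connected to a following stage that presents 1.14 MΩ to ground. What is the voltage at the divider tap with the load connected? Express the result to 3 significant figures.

The load sits in parallel with R_g: R_g‖R_L = (820 × 1140) / (820 + 1140) = 476.9 kΩ.
V_out = 8.62 × 476.9 / (38.1 + 476.9) = 8.62 × 476.9/515.0 = 7.98 V.

V_out ≈ 7.98 V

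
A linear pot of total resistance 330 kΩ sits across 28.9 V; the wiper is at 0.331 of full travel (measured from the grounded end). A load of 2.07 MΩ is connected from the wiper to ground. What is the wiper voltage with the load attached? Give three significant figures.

V ≈ 9.24 V

The wiper splits the pot into (1−α)R = 220.8 kΩ above and αR = 109.2 kΩ below.
Lower section ‖ load = 103.8 kΩ.
V_wiper = 28.9 × 103.8/(220.8 + 103.8) = 9.24 V.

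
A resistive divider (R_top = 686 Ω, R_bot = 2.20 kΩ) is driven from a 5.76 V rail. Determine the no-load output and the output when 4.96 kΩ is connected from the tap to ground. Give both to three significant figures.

Open-circuit: V = 5.76 × 2200/(686 + 2200) = 4.39 V.
With the load, R_bot becomes R_bot‖R_L = 1524 Ω, so V = 5.76 × 1524/2210 = 3.97 V.

Unloaded: 4.39 V; loaded: 3.97 V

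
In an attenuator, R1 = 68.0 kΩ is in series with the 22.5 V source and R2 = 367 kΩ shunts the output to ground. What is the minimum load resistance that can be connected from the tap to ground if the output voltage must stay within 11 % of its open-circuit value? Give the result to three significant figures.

Output resistance R_th = R1‖R2 = (68.0 × 367)/435.0 = 57.37 kΩ.
The fractional drop is R_th/(R_th + R_L); requiring this ≤ 0.110 gives R_L ≥ R_th(1/0.110 − 1) = 57.37 × 8.091 = 464 kΩ.

R_L(min) ≈ 464 kΩ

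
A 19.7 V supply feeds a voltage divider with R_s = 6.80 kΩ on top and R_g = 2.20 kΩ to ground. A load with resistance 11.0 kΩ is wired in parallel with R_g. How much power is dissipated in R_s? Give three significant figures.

P ≈ 35.4 mW

Total resistance from the source is R_s + (R_g‖R_L) = 8.633 kΩ, so I = 19.7/8.633 kΩ = 2.282 mA.
P = I²·R_s = (2.282 mA)² × 6.80 kΩ = 35.4 mW.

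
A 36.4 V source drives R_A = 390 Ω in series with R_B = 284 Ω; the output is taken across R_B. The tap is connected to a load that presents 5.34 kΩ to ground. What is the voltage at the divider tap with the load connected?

V_out ≈ 14.9 V

The load sits in parallel with R_B: R_B‖R_L = (284 × 5340) / (284 + 5340) = 269.7 Ω.
V_out = 36.4 × 269.7 / (390 + 269.7) = 36.4 × 269.7/659.7 = 14.9 V.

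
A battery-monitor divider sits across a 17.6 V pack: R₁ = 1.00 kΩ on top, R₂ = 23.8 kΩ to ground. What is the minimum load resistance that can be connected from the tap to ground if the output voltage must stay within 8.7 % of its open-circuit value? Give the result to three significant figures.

R_L(min) ≈ 10.1 kΩ

Output resistance R_th = R₁‖R₂ = (1000 × 23800)/24800 = 959.7 Ω.
The fractional drop is R_th/(R_th + R_L); requiring this ≤ 0.0870 gives R_L ≥ R_th(1/0.0870 − 1) = 959.7 × 10.49 = 10.1 kΩ.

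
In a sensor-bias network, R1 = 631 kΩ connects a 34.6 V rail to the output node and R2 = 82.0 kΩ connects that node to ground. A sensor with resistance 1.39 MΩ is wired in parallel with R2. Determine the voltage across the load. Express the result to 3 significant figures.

The load sits in parallel with R2: R2‖R_L = (82.0 × 1390) / (82.0 + 1390) = 77.43 kΩ.
V_out = 34.6 × 77.43 / (631 + 77.43) = 34.6 × 77.43/708.4 = 3.78 V.

V_out ≈ 3.78 V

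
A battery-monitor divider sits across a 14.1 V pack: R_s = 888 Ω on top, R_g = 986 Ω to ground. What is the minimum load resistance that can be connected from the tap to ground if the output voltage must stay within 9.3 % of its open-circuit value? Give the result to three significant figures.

R_L(min) ≈ 4.56 kΩ

Output resistance R_th = R_s‖R_g = (888 × 986)/1874 = 467.2 Ω.
The fractional drop is R_th/(R_th + R_L); requiring this ≤ 0.0930 gives R_L ≥ R_th(1/0.0930 − 1) = 467.2 × 9.753 = 4.56 kΩ.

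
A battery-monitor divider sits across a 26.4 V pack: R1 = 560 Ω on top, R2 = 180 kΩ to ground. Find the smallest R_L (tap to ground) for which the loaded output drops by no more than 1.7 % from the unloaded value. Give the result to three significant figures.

Output resistance R_th = R1‖R2 = (560 × 180000)/180600 = 558.3 Ω.
The fractional drop is R_th/(R_th + R_L); requiring this ≤ 0.0170 gives R_L ≥ R_th(1/0.0170 − 1) = 558.3 × 57.82 = 32.3 kΩ.

R_L(min) ≈ 32.3 kΩ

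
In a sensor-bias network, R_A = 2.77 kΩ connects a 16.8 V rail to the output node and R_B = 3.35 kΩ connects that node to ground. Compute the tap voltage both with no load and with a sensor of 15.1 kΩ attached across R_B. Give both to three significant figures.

Unloaded: 9.20 V; loaded: 8.36 V

Open-circuit: V = 16.8 × 3.35/(2.77 + 3.35) = 9.20 V.
With the load, R_B becomes R_B‖R_L = 2.742 kΩ, so V = 16.8 × 2.742/5.512 = 8.36 V.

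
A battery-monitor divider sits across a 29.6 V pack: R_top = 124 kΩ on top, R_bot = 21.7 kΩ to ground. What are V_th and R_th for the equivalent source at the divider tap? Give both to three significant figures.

V_th is the open-circuit tap voltage: 29.6 × 21.7/(124 + 21.7) = 4.41 V.
With the supply zeroed, R_top and R_bot appear in parallel from the tap: R_th = R_top‖R_bot = (124 × 21.7)/145.7 = 18.5 kΩ.

V_th = 4.41 V, R_th = 18.5 kΩ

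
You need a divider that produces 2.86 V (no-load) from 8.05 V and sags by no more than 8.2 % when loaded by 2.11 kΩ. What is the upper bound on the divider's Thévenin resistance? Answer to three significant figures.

Loading drop = R_th/(R_th + R_L) ≤ 0.0820, so R_th ≤ R_L · ε/(1−ε) = 2.11 kΩ × 0.0820/0.9180 = 188 Ω.

R_th ≤ 188 Ω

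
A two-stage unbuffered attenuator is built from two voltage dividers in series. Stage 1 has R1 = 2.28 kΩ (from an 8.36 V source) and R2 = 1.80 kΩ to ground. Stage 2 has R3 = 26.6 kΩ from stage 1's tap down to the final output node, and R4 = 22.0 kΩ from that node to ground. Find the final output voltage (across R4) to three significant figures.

V_out ≈ 1.64 V

Stage 2 presents R3+R4 = 48.60 kΩ as a load on stage 1's tap.
Stage 1's lower leg becomes R2‖(R3+R4) = 1.736 kΩ, so V_mid = 8.36 × 1.736/4.016 = 3.613 V.
Stage 2 is itself unloaded: V_out = V_mid × R4/(R3+R4) = 3.613 × 22.0/48.60 = 1.64 V.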